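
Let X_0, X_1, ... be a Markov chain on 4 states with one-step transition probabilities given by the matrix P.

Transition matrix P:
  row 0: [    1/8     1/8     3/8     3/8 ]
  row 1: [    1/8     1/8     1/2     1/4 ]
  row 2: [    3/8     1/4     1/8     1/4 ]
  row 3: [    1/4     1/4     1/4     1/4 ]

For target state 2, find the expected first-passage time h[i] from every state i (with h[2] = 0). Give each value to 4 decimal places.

h = [2.8077, 2.4231, 0.0000, 3.0769]

First-step conditioning: h[2] = 0; for i ≠ 2, h[i] = 1 + Σ_k P[i][k]·h[k].
  h[0] = 1 + 1/8·h[0] + 1/8·h[1] + 3/8·h[3]
  h[1] = 1 + 1/8·h[0] + 1/8·h[1] + 1/4·h[3]
  h[3] = 1 + 1/4·h[0] + 1/4·h[1] + 1/4·h[3]
Solving the 3×3 linear system over states ≠ 2 gives exactly h = [73/26, 63/26, 0, 40/13] (h[2] = 0 is the target).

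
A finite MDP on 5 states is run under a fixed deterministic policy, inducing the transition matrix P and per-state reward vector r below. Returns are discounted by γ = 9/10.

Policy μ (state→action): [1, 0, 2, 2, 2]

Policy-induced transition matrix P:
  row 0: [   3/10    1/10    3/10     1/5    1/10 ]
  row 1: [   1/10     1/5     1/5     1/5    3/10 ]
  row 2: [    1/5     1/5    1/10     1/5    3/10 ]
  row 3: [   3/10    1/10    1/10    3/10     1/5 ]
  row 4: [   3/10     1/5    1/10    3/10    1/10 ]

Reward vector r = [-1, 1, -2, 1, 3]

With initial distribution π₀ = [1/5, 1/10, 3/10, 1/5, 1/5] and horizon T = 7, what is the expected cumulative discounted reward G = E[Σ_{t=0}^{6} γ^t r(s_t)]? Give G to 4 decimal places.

t=0: π = [0.2000, 0.1000, 0.3000, 0.2000, 0.2000], E[r] = 0.1000, γ^t·E[r] = 0.100000, running G = 0.100000
t=1: π = [0.2500, 0.1600, 0.1500, 0.2400, 0.2000], E[r] = 0.4500, γ^t·E[r] = 0.405000, running G = 0.505000
t=2: π = [0.2530, 0.1510, 0.1660, 0.2440, 0.1860], E[r] = 0.3680, γ^t·E[r] = 0.298080, running G = 0.803080
t=3: π = [0.2532, 0.1503, 0.1657, 0.2430, 0.1878], E[r] = 0.3721, γ^t·E[r] = 0.271261, running G = 1.074341
t=4: π = [0.2534, 0.1504, 0.1657, 0.2431, 0.1875], E[r] = 0.3713, γ^t·E[r] = 0.243577, running G = 1.317918
t=5: π = [0.2534, 0.1504, 0.1657, 0.2431, 0.1875], E[r] = 0.3712, γ^t·E[r] = 0.219182, running G = 1.537100
t=6: π = [0.2534, 0.1504, 0.1657, 0.2431, 0.1875], E[r] = 0.3712, γ^t·E[r] = 0.197272, running G = 1.734372

G = 1.7344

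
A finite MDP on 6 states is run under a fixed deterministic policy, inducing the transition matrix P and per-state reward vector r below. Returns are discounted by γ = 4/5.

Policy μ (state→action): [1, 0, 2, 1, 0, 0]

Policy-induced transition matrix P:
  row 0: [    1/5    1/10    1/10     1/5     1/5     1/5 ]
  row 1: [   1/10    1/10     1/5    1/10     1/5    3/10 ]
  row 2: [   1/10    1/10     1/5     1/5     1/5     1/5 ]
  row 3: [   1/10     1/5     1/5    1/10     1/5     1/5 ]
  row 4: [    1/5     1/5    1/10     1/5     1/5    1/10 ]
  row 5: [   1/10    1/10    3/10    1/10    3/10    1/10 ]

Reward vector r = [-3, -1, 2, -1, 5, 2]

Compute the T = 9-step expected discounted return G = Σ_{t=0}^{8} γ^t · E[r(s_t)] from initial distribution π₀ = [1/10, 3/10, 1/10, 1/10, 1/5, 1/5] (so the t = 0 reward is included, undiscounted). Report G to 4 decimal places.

t=0: π = [0.1000, 0.3000, 0.1000, 0.1000, 0.2000, 0.2000], E[r] = 0.9000, γ^t·E[r] = 0.900000, running G = 0.900000
t=1: π = [0.1300, 0.1300, 0.1900, 0.1400, 0.2200, 0.1900], E[r] = 1.2000, γ^t·E[r] = 0.960000, running G = 1.860000
t=2: π = [0.1350, 0.1360, 0.1840, 0.1540, 0.2190, 0.1720], E[r] = 1.1120, γ^t·E[r] = 0.711680, running G = 2.571680
t=3: π = [0.1354, 0.1373, 0.1818, 0.1538, 0.2172, 0.1745], E[r] = 1.1013, γ^t·E[r] = 0.563866, running G = 3.135546
t=4: π = [0.1353, 0.1371, 0.1822, 0.1534, 0.2175, 0.1746], E[r] = 1.1044, γ^t·E[r] = 0.452375, running G = 3.587920
t=5: π = [0.1353, 0.1371, 0.1822, 0.1535, 0.2175, 0.1745], E[r] = 1.1043, γ^t·E[r] = 0.361849, running G = 3.949769
t=6: π = [0.1353, 0.1371, 0.1822, 0.1535, 0.2175, 0.1745], E[r] = 1.1042, γ^t·E[r] = 0.289468, running G = 4.239237
t=7: π = [0.1353, 0.1371, 0.1822, 0.1535, 0.2175, 0.1745], E[r] = 1.1042, γ^t·E[r] = 0.231576, running G = 4.470813
t=8: π = [0.1353, 0.1371, 0.1822, 0.1535, 0.2175, 0.1745], E[r] = 1.1042, γ^t·E[r] = 0.185261, running G = 4.656073

G = 4.6561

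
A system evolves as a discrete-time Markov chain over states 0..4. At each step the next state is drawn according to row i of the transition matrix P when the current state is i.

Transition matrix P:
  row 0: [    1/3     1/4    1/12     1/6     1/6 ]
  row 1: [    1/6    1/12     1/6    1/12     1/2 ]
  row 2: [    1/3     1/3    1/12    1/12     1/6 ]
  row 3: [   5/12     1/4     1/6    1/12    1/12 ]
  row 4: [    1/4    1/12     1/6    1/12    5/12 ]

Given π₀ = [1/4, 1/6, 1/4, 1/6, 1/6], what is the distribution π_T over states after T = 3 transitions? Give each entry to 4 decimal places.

t=0: π = [0.2500, 0.1667, 0.2500, 0.1667, 0.1667]
t=1: π = [0.3056, 0.2153, 0.1250, 0.1042, 0.2500]
t=2: π = [0.2853, 0.1829, 0.1308, 0.1088, 0.2922]
t=3: π = [0.2876, 0.1817, 0.1320, 0.1071, 0.2916]

π = [0.2876, 0.1817, 0.1320, 0.1071, 0.2916]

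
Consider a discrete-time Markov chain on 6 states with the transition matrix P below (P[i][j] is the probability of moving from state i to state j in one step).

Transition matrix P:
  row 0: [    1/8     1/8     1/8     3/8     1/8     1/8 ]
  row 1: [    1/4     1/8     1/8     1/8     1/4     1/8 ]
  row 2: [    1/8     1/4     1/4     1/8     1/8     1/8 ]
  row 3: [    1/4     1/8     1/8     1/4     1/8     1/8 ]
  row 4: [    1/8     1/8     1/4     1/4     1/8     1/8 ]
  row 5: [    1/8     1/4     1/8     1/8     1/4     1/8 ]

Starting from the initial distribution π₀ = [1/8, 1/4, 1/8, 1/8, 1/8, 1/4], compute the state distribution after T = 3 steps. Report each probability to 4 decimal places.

t=0: π = [0.1250, 0.2500, 0.1250, 0.1250, 0.1250, 0.2500]
t=1: π = [0.1719, 0.1719, 0.1563, 0.1875, 0.1875, 0.1250]
t=2: π = [0.1699, 0.1602, 0.1680, 0.2148, 0.1621, 0.1250]
t=3: π = [0.1719, 0.1616, 0.1663, 0.2146, 0.1606, 0.1250]

π = [0.1719, 0.1616, 0.1663, 0.2146, 0.1606, 0.1250]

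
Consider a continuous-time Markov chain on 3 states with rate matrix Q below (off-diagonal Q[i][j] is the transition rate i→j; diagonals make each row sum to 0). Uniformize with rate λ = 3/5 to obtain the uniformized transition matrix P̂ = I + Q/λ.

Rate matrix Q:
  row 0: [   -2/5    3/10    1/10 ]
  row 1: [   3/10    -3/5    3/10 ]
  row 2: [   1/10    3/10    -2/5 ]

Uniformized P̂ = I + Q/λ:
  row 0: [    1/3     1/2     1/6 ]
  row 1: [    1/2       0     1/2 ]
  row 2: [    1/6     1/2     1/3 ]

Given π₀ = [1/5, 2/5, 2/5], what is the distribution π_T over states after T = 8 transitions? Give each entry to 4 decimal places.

t=0: π = [0.2000, 0.4000, 0.4000]
t=1: π = [0.3333, 0.3000, 0.3667]
t=2: π = [0.3222, 0.3500, 0.3278]
t=3: π = [0.3370, 0.3250, 0.3380]
t=4: π = [0.3312, 0.3375, 0.3313]
t=5: π = [0.3344, 0.3313, 0.3344]
t=6: π = [0.3328, 0.3344, 0.3328]
t=7: π = [0.3336, 0.3328, 0.3336]
t=8: π = [0.3332, 0.3336, 0.3332]

π = [0.3332, 0.3336, 0.3332]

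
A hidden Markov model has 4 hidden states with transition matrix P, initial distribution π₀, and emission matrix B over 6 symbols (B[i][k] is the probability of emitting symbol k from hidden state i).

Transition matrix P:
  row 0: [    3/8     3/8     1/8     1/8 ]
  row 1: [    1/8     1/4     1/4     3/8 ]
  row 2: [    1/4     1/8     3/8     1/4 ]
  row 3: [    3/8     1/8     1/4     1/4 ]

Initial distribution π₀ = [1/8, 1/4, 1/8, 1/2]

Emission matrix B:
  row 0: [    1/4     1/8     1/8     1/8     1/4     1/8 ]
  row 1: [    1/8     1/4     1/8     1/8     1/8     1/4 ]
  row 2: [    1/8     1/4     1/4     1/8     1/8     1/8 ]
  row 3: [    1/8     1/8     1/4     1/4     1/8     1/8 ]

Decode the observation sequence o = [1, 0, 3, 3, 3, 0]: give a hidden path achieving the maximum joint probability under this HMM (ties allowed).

t=0: δ = [1.562e-02, 6.250e-02, 3.125e-02, 6.250e-02]  (obs o_0=1)
t=1: δ = [5.859e-03, 1.953e-03, 1.953e-03, 2.930e-03]  ψ = [3, 1, 1, 1]  (obs o_1=0)
t=2: δ = [2.747e-04, 2.747e-04, 9.155e-05, 1.831e-04]  ψ = [0, 0, 0, 0]  (obs o_2=3)
t=3: δ = [1.287e-05, 1.287e-05, 8.583e-06, 2.575e-05]  ψ = [0, 0, 1, 1]  (obs o_3=3)
t=4: δ = [1.207e-06, 6.035e-07, 8.047e-07, 1.609e-06]  ψ = [3, 0, 3, 3]  (obs o_4=3)
t=5: δ = [1.509e-07, 5.658e-08, 5.029e-08, 5.029e-08]  ψ = [3, 0, 3, 3]  (obs o_5=0)
backtrack: best end state = 0; path = [3, 0, 1, 3, 3, 0]

path = [3, 0, 1, 3, 3, 0]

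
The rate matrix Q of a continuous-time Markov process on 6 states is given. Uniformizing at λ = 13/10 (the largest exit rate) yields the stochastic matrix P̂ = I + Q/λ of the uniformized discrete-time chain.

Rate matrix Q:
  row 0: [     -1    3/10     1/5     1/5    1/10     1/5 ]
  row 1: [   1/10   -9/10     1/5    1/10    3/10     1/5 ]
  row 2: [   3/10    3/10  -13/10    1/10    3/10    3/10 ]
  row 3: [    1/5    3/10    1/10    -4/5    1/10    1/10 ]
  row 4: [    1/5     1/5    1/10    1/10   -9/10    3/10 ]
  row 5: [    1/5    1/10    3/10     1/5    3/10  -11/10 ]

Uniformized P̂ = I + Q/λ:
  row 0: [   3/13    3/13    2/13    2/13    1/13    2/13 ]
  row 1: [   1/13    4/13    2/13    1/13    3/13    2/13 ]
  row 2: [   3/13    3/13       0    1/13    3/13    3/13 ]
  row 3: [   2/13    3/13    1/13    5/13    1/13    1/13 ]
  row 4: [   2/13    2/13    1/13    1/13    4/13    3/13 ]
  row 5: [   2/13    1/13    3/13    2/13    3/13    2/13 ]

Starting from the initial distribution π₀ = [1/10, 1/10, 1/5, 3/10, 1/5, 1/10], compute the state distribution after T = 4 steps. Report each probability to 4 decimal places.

π = [0.1594, 0.2061, 0.1214, 0.1482, 0.1982, 0.1667]

t=0: π = [0.1000, 0.1000, 0.2000, 0.3000, 0.2000, 0.1000]
t=1: π = [0.1692, 0.2077, 0.0923, 0.1846, 0.1846, 0.1615]
t=2: π = [0.1580, 0.2077, 0.1237, 0.1592, 0.1905, 0.1609]
t=3: π = [0.1595, 0.2073, 0.1203, 0.1504, 0.1966, 0.1658]
t=4: π = [0.1594, 0.2061, 0.1214, 0.1482, 0.1982, 0.1667]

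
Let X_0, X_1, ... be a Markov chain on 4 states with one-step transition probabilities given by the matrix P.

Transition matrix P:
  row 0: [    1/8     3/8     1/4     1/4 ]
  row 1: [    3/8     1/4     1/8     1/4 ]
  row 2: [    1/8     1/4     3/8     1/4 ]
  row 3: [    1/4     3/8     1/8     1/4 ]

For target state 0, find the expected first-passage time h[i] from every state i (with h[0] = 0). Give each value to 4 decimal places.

h = [0.0000, 3.3103, 4.4138, 3.7241]

First-step conditioning: h[0] = 0; for i ≠ 0, h[i] = 1 + Σ_k P[i][k]·h[k].
  h[1] = 1 + 1/4·h[1] + 1/8·h[2] + 1/4·h[3]
  h[2] = 1 + 1/4·h[1] + 3/8·h[2] + 1/4·h[3]
  h[3] = 1 + 3/8·h[1] + 1/8·h[2] + 1/4·h[3]
Solving the 3×3 linear system over states ≠ 0 gives exactly h = [0, 96/29, 128/29, 108/29] (h[0] = 0 is the target).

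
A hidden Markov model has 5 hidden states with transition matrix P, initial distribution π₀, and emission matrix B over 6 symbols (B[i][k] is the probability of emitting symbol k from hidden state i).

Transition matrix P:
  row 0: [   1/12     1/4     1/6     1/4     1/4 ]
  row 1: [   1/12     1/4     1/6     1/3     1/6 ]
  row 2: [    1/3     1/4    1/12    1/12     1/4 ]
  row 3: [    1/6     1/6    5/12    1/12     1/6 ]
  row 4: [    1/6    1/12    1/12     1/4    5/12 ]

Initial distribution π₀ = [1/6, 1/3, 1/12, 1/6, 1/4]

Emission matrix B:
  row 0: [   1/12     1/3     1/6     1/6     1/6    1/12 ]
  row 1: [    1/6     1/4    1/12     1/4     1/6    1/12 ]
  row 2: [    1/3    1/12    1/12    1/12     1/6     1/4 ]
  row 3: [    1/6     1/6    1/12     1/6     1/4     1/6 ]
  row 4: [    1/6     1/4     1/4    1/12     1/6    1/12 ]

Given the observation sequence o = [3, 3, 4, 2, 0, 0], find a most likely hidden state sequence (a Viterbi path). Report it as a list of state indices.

t=0: δ = [2.778e-02, 8.333e-02, 6.944e-03, 2.778e-02, 2.083e-02]  (obs o_0=3)
t=1: δ = [1.157e-03, 5.208e-03, 1.157e-03, 4.630e-03, 1.157e-03]  ψ = [1, 1, 1, 1, 1]  (obs o_1=3)
t=2: δ = [1.286e-04, 2.170e-04, 3.215e-04, 4.340e-04, 1.447e-04]  ψ = [3, 1, 3, 1, 1]  (obs o_2=4)
t=3: δ = [1.786e-05, 6.698e-06, 1.507e-05, 6.028e-06, 2.009e-05]  ψ = [2, 2, 3, 1, 2]  (obs o_3=2)
t=4: δ = [4.186e-07, 7.442e-07, 9.923e-07, 8.372e-07, 1.395e-06]  ψ = [2, 0, 0, 4, 4]  (obs o_4=0)
t=5: δ = [2.756e-08, 4.135e-08, 1.163e-07, 5.814e-08, 9.690e-08]  ψ = [2, 2, 3, 4, 4]  (obs o_5=0)
backtrack: best end state = 2; path = [1, 3, 2, 4, 3, 2]

path = [1, 3, 2, 4, 3, 2]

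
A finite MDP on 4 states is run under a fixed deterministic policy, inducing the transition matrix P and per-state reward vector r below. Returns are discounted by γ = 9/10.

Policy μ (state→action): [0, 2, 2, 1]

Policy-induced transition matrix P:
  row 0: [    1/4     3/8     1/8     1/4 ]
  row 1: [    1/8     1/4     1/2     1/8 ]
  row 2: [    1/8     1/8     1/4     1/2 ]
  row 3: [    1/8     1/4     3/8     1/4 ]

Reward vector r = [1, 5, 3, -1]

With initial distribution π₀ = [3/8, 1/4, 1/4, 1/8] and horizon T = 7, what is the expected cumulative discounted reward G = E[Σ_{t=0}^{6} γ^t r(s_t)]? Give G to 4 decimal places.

t=0: π = [0.3750, 0.2500, 0.2500, 0.1250], E[r] = 2.2500, γ^t·E[r] = 2.250000, running G = 2.250000
t=1: π = [0.1719, 0.2656, 0.2813, 0.2813], E[r] = 2.0625, γ^t·E[r] = 1.856250, running G = 4.106250
t=2: π = [0.1465, 0.2363, 0.3301, 0.2871], E[r] = 2.0313, γ^t·E[r] = 1.645313, running G = 5.751563
t=3: π = [0.1433, 0.2271, 0.3267, 0.3030], E[r] = 1.9556, γ^t·E[r] = 1.425608, running G = 7.177170
t=4: π = [0.1429, 0.2271, 0.3267, 0.3033], E[r] = 1.9552, γ^t·E[r] = 1.282807, running G = 8.459977
t=5: π = [0.1429, 0.2270, 0.3268, 0.3033], E[r] = 1.9551, γ^t·E[r] = 1.154490, running G = 9.614467
t=6: π = [0.1429, 0.2270, 0.3268, 0.3033], E[r] = 1.9550, γ^t·E[r] = 1.038963, running G = 10.653430

G = 10.6534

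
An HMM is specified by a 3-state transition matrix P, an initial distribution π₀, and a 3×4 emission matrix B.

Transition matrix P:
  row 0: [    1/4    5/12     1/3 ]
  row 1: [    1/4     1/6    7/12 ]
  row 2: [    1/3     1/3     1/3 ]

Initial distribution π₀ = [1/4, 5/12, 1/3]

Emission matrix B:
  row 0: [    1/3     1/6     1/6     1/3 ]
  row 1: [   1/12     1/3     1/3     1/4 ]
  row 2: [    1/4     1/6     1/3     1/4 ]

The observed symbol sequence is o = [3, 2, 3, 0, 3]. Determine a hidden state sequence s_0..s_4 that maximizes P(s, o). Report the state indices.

t=0: δ = [8.333e-02, 1.042e-01, 8.333e-02]  (obs o_0=3)
t=1: δ = [4.630e-03, 1.157e-02, 2.025e-02]  ψ = [2, 0, 1]  (obs o_1=2)
t=2: δ = [2.251e-03, 1.688e-03, 1.688e-03]  ψ = [2, 2, 1]  (obs o_2=3)
t=3: δ = [1.875e-04, 7.814e-05, 2.462e-04]  ψ = [0, 0, 1]  (obs o_3=0)
t=4: δ = [2.735e-05, 2.051e-05, 2.051e-05]  ψ = [2, 2, 2]  (obs o_4=3)
backtrack: best end state = 0; path = [1, 2, 1, 2, 0]

path = [1, 2, 1, 2, 0]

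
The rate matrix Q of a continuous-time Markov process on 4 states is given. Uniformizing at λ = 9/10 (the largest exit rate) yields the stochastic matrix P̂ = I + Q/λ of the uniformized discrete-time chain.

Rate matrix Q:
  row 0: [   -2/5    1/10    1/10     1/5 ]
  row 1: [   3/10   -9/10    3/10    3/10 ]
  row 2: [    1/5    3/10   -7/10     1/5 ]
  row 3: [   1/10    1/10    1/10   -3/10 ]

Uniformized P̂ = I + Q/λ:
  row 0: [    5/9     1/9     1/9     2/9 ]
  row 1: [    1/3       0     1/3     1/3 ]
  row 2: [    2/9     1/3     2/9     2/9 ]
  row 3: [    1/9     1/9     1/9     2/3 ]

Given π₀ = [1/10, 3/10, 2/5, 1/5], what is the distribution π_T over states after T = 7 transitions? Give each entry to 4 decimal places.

t=0: π = [0.1000, 0.3000, 0.4000, 0.2000]
t=1: π = [0.2667, 0.1667, 0.2222, 0.3444]
t=2: π = [0.2914, 0.1420, 0.1728, 0.3938]
t=3: π = [0.2914, 0.1337, 0.1619, 0.4130]
t=4: π = [0.2883, 0.1322, 0.1588, 0.4207]
t=5: π = [0.2863, 0.1317, 0.1581, 0.4239]
t=6: π = [0.2852, 0.1316, 0.1580, 0.4252]
t=7: π = [0.2847, 0.1316, 0.1579, 0.4258]

π = [0.2847, 0.1316, 0.1579, 0.4258]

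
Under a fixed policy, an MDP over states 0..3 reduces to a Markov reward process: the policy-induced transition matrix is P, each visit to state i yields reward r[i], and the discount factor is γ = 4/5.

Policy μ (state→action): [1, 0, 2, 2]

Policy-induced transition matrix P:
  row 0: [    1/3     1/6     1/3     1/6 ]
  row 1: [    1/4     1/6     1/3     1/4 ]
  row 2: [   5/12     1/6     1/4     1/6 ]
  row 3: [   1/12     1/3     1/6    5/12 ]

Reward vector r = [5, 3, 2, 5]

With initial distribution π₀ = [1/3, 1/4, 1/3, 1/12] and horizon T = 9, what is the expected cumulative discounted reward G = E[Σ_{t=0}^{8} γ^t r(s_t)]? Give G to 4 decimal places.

t=0: π = [0.3333, 0.2500, 0.3333, 0.0833], E[r] = 3.5000, γ^t·E[r] = 3.500000, running G = 3.500000
t=1: π = [0.3194, 0.1806, 0.2917, 0.2083], E[r] = 3.7639, γ^t·E[r] = 3.011111, running G = 6.511111
t=2: π = [0.2905, 0.2014, 0.2743, 0.2338], E[r] = 3.7743, γ^t·E[r] = 2.415556, running G = 8.926667
t=3: π = [0.2810, 0.2056, 0.2715, 0.2419], E[r] = 3.7742, γ^t·E[r] = 1.932395, running G = 10.859062
t=4: π = [0.2783, 0.2070, 0.2704, 0.2443], E[r] = 3.7749, γ^t·E[r] = 1.546183, running G = 12.405244
t=5: π = [0.2775, 0.2074, 0.2701, 0.2450], E[r] = 3.7750, γ^t·E[r] = 1.236985, running G = 13.642229
t=6: π = [0.2773, 0.2075, 0.2700, 0.2452], E[r] = 3.7750, γ^t·E[r] = 0.989599, running G = 14.631828
t=7: π = [0.2772, 0.2075, 0.2700, 0.2453], E[r] = 3.7750, γ^t·E[r] = 0.791681, running G = 15.423509
t=8: π = [0.2772, 0.2075, 0.2700, 0.2453], E[r] = 3.7750, γ^t·E[r] = 0.633346, running G = 16.056855

G = 16.0569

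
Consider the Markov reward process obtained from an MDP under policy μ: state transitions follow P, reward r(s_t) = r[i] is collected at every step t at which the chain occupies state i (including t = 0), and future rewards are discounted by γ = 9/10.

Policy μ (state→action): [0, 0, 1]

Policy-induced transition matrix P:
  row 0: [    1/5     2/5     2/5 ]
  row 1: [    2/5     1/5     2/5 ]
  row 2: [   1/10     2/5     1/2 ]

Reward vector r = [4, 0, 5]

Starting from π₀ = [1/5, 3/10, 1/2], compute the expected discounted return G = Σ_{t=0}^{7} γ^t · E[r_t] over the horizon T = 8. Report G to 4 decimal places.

t=0: π = [0.2000, 0.3000, 0.5000], E[r] = 3.3000, γ^t·E[r] = 3.300000, running G = 3.300000
t=1: π = [0.2100, 0.3400, 0.4500], E[r] = 3.0900, γ^t·E[r] = 2.781000, running G = 6.081000
t=2: π = [0.2230, 0.3320, 0.4450], E[r] = 3.1170, γ^t·E[r] = 2.524770, running G = 8.605770
t=3: π = [0.2219, 0.3336, 0.4445], E[r] = 3.1101, γ^t·E[r] = 2.267263, running G = 10.873033
t=4: π = [0.2223, 0.3333, 0.4445], E[r] = 3.1113, γ^t·E[r] = 2.041344, running G = 12.914377
t=5: π = [0.2222, 0.3333, 0.4444], E[r] = 3.1111, γ^t·E[r] = 1.837055, running G = 14.751432
t=6: π = [0.2222, 0.3333, 0.4444], E[r] = 3.1111, γ^t·E[r] = 1.653377, running G = 16.404808
t=7: π = [0.2222, 0.3333, 0.4444], E[r] = 3.1111, γ^t·E[r] = 1.488034, running G = 17.892842

G = 17.8928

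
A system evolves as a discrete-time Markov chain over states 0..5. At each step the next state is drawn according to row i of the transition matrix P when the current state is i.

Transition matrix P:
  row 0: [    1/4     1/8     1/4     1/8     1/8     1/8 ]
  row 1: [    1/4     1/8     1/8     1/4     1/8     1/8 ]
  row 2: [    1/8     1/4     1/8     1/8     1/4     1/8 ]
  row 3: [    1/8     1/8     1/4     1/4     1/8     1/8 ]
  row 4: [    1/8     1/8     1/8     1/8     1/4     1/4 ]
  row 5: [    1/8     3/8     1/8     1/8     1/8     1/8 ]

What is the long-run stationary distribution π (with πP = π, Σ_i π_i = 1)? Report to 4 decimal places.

Balance equations π_j = Σ_i π_i·P[i][j]:
  π_0 = 1/4·π_0 + 1/4·π_1 + 1/8·π_2 + 1/8·π_3 + 1/8·π_4 + 1/8·π_5
  π_1 = 1/8·π_0 + 1/8·π_1 + 1/4·π_2 + 1/8·π_3 + 1/8·π_4 + 3/8·π_5
  π_2 = 1/4·π_0 + 1/8·π_1 + 1/8·π_2 + 1/4·π_3 + 1/8·π_4 + 1/8·π_5
  π_3 = 1/8·π_0 + 1/4·π_1 + 1/8·π_2 + 1/4·π_3 + 1/8·π_4 + 1/8·π_5
  π_4 = 1/8·π_0 + 1/8·π_1 + 1/4·π_2 + 1/8·π_3 + 1/4·π_4 + 1/8·π_5
  normalize: π_0 + π_1 + π_2 + π_3 + π_4 + π_5 = 1
Solving the linear system gives exactly π = [703/4162, 759/4162, 348/2081, 703/4162, 347/2081, 607/4162].

π = [0.1689, 0.1824, 0.1672, 0.1689, 0.1667, 0.1458]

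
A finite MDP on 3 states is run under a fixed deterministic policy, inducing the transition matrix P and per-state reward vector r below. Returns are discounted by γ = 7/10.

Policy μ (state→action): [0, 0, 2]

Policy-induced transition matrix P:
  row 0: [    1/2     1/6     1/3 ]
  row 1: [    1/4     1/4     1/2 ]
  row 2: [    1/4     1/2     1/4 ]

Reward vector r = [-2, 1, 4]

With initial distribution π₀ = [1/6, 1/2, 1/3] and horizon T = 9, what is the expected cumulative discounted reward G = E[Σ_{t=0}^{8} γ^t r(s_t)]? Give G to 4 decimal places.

G = 4.0216

t=0: π = [0.1667, 0.5000, 0.3333], E[r] = 1.5000, γ^t·E[r] = 1.500000, running G = 1.500000
t=1: π = [0.2917, 0.3194, 0.3889], E[r] = 1.2917, γ^t·E[r] = 0.904167, running G = 2.404167
t=2: π = [0.3229, 0.3229, 0.3542], E[r] = 1.0938, γ^t·E[r] = 0.535938, running G = 2.940104
t=3: π = [0.3307, 0.3116, 0.3576], E[r] = 1.0807, γ^t·E[r] = 0.370690, running G = 3.310794
t=4: π = [0.3327, 0.3118, 0.3555], E[r] = 1.0684, γ^t·E[r] = 0.256513, running G = 3.567307
t=5: π = [0.3332, 0.3111, 0.3557], E[r] = 1.0675, γ^t·E[r] = 0.179422, running G = 3.746730
t=6: π = [0.3333, 0.3112, 0.3556], E[r] = 1.0668, γ^t·E[r] = 0.125505, running G = 3.872234
t=7: π = [0.3333, 0.3111, 0.3556], E[r] = 1.0667, γ^t·E[r] = 0.087849, running G = 3.960084
t=8: π = [0.3333, 0.3111, 0.3556], E[r] = 1.0667, γ^t·E[r] = 0.061492, running G = 4.021575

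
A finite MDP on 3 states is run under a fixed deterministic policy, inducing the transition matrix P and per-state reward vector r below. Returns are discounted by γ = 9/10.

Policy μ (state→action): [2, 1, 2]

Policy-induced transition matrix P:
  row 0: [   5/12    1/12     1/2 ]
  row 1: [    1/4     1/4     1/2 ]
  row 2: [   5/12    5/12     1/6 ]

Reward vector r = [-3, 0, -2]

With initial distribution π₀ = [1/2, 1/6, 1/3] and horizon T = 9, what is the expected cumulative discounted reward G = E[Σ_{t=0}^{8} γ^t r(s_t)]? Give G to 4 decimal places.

G = -11.8460

t=0: π = [0.5000, 0.1667, 0.3333], E[r] = -2.1667, γ^t·E[r] = -2.166667, running G = -2.166667
t=1: π = [0.3889, 0.2222, 0.3889], E[r] = -1.9444, γ^t·E[r] = -1.750000, running G = -3.916667
t=2: π = [0.3796, 0.2500, 0.3704], E[r] = -1.8796, γ^t·E[r] = -1.522500, running G = -5.439167
t=3: π = [0.3750, 0.2485, 0.3765], E[r] = -1.8781, γ^t·E[r] = -1.369125, running G = -6.808292
t=4: π = [0.3753, 0.2503, 0.3745], E[r] = -1.8747, γ^t·E[r] = -1.230019, running G = -8.038310
t=5: π = [0.3750, 0.2499, 0.3752], E[r] = -1.8752, γ^t·E[r] = -1.107295, running G = -9.145606
t=6: π = [0.3750, 0.2500, 0.3749], E[r] = -1.8749, γ^t·E[r] = -0.996425, running G = -10.142031
t=7: π = [0.3750, 0.2500, 0.3750], E[r] = -1.8750, γ^t·E[r] = -0.896816, running G = -11.038847
t=8: π = [0.3750, 0.2500, 0.3750], E[r] = -1.8750, γ^t·E[r] = -0.807123, running G = -11.845971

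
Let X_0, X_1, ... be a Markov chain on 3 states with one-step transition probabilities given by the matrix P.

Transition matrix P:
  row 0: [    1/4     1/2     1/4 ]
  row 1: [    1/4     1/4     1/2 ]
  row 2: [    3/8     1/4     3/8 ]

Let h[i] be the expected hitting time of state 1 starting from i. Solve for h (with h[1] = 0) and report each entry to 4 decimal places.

First-step conditioning: h[1] = 0; for i ≠ 1, h[i] = 1 + Σ_k P[i][k]·h[k].
  h[0] = 1 + 1/4·h[0] + 1/4·h[2]
  h[2] = 1 + 3/8·h[0] + 3/8·h[2]
Solving the 2×2 linear system over states ≠ 1 gives exactly h = [7/3, 0, 3] (h[1] = 0 is the target).

h = [2.3333, 0.0000, 3.0000]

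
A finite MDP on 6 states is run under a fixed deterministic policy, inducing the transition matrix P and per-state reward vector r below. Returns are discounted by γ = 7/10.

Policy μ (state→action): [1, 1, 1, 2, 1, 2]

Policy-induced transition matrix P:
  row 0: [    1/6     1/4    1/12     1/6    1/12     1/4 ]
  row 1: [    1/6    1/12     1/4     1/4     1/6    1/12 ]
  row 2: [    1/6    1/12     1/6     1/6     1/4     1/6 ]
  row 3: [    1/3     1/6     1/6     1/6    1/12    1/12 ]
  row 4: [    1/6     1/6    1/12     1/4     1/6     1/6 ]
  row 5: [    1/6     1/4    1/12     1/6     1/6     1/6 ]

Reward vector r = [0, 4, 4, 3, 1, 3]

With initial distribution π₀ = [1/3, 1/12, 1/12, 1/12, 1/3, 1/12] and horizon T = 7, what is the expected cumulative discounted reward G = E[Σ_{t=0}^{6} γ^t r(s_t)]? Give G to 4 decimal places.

t=0: π = [0.3333, 0.0833, 0.0833, 0.0833, 0.3333, 0.0833], E[r] = 1.5000, γ^t·E[r] = 1.500000, running G = 1.500000
t=1: π = [0.1806, 0.1875, 0.1111, 0.2014, 0.1389, 0.1806], E[r] = 2.4792, γ^t·E[r] = 1.735417, running G = 3.235417
t=2: π = [0.2002, 0.1719, 0.1406, 0.1939, 0.1441, 0.1493], E[r] = 2.4236, γ^t·E[r] = 1.187569, running G = 4.422986
t=3: π = [0.1990, 0.1698, 0.1399, 0.1930, 0.1455, 0.1529], E[r] = 2.4216, γ^t·E[r] = 0.830604, running G = 5.253590
t=4: π = [0.1988, 0.1702, 0.1394, 0.1929, 0.1457, 0.1530], E[r] = 2.4217, γ^t·E[r] = 0.581459, running G = 5.835049
t=5: π = [0.1988, 0.1702, 0.1394, 0.1930, 0.1456, 0.1530], E[r] = 2.4218, γ^t·E[r] = 0.407040, running G = 6.242089
t=6: π = [0.1988, 0.1702, 0.1394, 0.1930, 0.1456, 0.1530], E[r] = 2.4218, γ^t·E[r] = 0.284925, running G = 6.527014

G = 6.5270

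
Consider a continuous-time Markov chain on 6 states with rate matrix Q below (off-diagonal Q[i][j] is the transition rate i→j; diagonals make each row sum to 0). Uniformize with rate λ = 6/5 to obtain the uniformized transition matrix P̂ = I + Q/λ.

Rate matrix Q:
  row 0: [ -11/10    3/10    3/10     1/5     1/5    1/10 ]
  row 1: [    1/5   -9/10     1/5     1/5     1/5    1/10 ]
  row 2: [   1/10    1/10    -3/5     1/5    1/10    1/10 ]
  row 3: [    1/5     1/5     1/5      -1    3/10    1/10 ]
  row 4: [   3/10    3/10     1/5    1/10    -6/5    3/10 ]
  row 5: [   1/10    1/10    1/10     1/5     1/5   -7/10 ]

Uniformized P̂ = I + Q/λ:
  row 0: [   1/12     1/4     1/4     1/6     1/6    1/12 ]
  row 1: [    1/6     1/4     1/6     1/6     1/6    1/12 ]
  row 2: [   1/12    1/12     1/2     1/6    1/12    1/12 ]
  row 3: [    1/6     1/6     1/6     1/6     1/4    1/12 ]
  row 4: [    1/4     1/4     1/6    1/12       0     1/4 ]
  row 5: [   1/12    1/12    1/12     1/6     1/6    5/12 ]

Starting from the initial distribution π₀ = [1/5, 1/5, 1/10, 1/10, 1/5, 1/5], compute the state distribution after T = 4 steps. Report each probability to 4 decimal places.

π = [0.1333, 0.1699, 0.2445, 0.1552, 0.1367, 0.1603]

t=0: π = [0.2000, 0.2000, 0.1000, 0.1000, 0.2000, 0.2000]
t=1: π = [0.1417, 0.1917, 0.2000, 0.1500, 0.1333, 0.1833]
t=2: π = [0.1340, 0.1736, 0.2299, 0.1556, 0.1403, 0.1667]
t=3: π = [0.1341, 0.1709, 0.2406, 0.1550, 0.1371, 0.1623]
t=4: π = [0.1333, 0.1699, 0.2445, 0.1552, 0.1367, 0.1603]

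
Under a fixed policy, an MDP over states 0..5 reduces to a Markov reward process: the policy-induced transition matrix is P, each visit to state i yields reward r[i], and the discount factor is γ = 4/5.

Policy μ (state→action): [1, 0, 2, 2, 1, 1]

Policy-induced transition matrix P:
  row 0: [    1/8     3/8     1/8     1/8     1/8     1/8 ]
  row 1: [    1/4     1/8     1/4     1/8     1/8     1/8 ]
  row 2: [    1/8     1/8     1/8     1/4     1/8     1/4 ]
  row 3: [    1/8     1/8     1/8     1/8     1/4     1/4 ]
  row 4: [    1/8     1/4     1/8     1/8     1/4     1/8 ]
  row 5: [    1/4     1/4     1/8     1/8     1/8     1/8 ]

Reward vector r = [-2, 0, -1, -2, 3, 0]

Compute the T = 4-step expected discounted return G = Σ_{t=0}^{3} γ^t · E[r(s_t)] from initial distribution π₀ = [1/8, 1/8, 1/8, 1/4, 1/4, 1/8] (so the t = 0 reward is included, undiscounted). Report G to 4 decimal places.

t=0: π = [0.1250, 0.1250, 0.1250, 0.2500, 0.2500, 0.1250], E[r] = -0.1250, γ^t·E[r] = -0.125000, running G = -0.125000
t=1: π = [0.1563, 0.2031, 0.1406, 0.1406, 0.1875, 0.1719], E[r] = -0.1719, γ^t·E[r] = -0.137500, running G = -0.262500
t=2: π = [0.1719, 0.2090, 0.1504, 0.1426, 0.1660, 0.1602], E[r] = -0.2813, γ^t·E[r] = -0.180000, running G = -0.442500
t=3: π = [0.1711, 0.2087, 0.1511, 0.1438, 0.1636, 0.1616], E[r] = -0.2903, γ^t·E[r] = -0.148625, running G = -0.591125

G = -0.5911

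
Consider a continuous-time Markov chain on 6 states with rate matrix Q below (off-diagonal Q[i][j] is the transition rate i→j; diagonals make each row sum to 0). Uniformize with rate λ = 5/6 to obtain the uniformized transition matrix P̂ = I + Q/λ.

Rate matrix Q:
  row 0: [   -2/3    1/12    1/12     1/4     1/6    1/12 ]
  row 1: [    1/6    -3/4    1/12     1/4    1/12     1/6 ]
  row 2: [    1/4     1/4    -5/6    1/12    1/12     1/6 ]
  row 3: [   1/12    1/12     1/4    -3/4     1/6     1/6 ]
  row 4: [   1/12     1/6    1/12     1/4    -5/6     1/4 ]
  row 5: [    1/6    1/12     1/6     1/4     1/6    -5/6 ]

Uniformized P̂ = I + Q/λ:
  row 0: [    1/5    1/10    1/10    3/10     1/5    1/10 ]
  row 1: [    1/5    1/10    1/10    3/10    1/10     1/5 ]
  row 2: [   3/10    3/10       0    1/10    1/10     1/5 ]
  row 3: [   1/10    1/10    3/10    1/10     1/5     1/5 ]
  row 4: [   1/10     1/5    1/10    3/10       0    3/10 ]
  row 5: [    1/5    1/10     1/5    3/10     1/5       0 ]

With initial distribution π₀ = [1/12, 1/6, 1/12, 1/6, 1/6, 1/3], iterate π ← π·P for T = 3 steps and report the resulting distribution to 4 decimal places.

t=0: π = [0.0833, 0.1667, 0.0833, 0.1667, 0.1667, 0.3333]
t=1: π = [0.1750, 0.1333, 0.1583, 0.2500, 0.1417, 0.1417]
t=2: π = [0.1767, 0.1458, 0.1483, 0.2183, 0.1425, 0.1683]
t=3: π = [0.1788, 0.1439, 0.1457, 0.2267, 0.1421, 0.1629]

π = [0.1788, 0.1439, 0.1457, 0.2267, 0.1421, 0.1629]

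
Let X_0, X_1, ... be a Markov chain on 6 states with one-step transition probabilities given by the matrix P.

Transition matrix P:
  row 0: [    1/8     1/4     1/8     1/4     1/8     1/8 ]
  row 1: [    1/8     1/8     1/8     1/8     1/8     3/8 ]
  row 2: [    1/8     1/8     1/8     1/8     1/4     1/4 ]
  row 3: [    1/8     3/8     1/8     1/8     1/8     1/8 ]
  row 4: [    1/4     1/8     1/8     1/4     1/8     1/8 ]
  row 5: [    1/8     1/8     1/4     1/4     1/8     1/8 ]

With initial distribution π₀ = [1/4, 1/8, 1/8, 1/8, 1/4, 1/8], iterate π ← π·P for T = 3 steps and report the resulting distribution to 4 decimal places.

π = [0.1428, 0.1887, 0.1487, 0.1843, 0.1433, 0.1921]

t=0: π = [0.2500, 0.1250, 0.1250, 0.1250, 0.2500, 0.1250]
t=1: π = [0.1563, 0.1875, 0.1406, 0.2031, 0.1406, 0.1719]
t=2: π = [0.1426, 0.1953, 0.1465, 0.1836, 0.1426, 0.1895]
t=3: π = [0.1428, 0.1887, 0.1487, 0.1843, 0.1433, 0.1921]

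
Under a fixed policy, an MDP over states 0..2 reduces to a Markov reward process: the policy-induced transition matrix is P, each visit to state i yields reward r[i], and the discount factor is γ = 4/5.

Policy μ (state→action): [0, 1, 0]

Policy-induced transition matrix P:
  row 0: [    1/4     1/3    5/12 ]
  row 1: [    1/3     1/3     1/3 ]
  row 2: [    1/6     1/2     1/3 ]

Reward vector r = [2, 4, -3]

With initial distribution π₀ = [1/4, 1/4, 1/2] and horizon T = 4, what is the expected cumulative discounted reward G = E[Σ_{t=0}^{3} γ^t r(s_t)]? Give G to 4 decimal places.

G = 2.0221

t=0: π = [0.2500, 0.2500, 0.5000], E[r] = 0.0000, γ^t·E[r] = 0.000000, running G = 0.000000
t=1: π = [0.2292, 0.4167, 0.3542], E[r] = 1.0625, γ^t·E[r] = 0.850000, running G = 0.850000
t=2: π = [0.2552, 0.3924, 0.3524], E[r] = 1.0226, γ^t·E[r] = 0.654444, running G = 1.504444
t=3: π = [0.2533, 0.3921, 0.3546], E[r] = 1.0111, γ^t·E[r] = 0.517704, running G = 2.022148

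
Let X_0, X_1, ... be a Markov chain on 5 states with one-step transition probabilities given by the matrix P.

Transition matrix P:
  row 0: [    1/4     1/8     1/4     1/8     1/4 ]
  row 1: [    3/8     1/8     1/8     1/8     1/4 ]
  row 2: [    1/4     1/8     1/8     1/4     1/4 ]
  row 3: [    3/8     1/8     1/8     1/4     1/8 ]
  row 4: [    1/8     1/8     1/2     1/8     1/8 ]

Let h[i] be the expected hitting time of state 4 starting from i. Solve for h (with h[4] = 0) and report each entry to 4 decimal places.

First-step conditioning: h[4] = 0; for i ≠ 4, h[i] = 1 + Σ_k P[i][k]·h[k].
  h[0] = 1 + 1/4·h[0] + 1/8·h[1] + 1/4·h[2] + 1/8·h[3]
  h[1] = 1 + 3/8·h[0] + 1/8·h[1] + 1/8·h[2] + 1/8·h[3]
  h[2] = 1 + 1/4·h[0] + 1/8·h[1] + 1/8·h[2] + 1/4·h[3]
  h[3] = 1 + 3/8·h[0] + 1/8·h[1] + 1/8·h[2] + 1/4·h[3]
Solving the 4×4 linear system over states ≠ 4 gives exactly h = [4096/937, 4088/937, 4160/937, 4672/937, 0] (h[4] = 0 is the target).

h = [4.3714, 4.3629, 4.4397, 4.9861, 0.0000]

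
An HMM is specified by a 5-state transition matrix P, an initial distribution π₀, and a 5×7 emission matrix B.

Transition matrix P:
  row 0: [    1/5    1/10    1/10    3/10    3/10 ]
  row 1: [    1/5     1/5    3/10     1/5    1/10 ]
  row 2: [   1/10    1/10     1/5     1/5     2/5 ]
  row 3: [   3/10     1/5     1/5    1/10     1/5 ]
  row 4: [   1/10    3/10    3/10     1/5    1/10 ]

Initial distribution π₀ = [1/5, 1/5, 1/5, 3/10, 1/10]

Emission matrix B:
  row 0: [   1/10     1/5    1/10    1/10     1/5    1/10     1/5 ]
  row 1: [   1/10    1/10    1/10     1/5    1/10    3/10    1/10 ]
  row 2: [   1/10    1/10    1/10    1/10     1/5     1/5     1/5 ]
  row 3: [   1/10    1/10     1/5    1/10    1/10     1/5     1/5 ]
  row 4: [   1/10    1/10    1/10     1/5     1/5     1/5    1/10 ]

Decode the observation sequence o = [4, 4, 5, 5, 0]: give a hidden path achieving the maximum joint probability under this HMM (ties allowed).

path = [2, 4, 1, 2, 4]

t=0: δ = [4.000e-02, 2.000e-02, 4.000e-02, 3.000e-02, 2.000e-02]  (obs o_0=4)
t=1: δ = [1.800e-03, 6.000e-04, 1.600e-03, 1.200e-03, 3.200e-03]  ψ = [3, 3, 2, 0, 2]  (obs o_1=4)
t=2: δ = [3.600e-05, 2.880e-04, 1.920e-04, 1.280e-04, 1.280e-04]  ψ = [0, 4, 4, 4, 2]  (obs o_2=5)
t=3: δ = [5.760e-06, 1.728e-05, 1.728e-05, 1.152e-05, 1.536e-05]  ψ = [1, 1, 1, 1, 2]  (obs o_3=5)
t=4: δ = [3.456e-07, 4.608e-07, 5.184e-07, 3.456e-07, 6.912e-07]  ψ = [1, 4, 1, 1, 2]  (obs o_4=0)
backtrack: best end state = 4; path = [2, 4, 1, 2, 4]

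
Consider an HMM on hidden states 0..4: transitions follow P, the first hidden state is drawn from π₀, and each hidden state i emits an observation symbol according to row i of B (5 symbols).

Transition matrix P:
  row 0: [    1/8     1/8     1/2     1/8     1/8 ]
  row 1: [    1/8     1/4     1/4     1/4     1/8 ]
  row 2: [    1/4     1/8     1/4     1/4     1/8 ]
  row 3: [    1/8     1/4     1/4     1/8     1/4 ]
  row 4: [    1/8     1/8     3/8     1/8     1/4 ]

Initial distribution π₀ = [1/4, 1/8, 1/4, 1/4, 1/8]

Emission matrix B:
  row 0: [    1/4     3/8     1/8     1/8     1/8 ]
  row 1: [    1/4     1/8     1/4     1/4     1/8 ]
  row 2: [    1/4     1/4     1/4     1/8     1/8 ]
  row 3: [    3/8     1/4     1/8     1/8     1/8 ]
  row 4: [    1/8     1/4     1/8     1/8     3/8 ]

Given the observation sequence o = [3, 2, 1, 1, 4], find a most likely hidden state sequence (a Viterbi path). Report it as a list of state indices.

t=0: δ = [3.125e-02, 3.125e-02, 3.125e-02, 3.125e-02, 1.562e-02]  (obs o_0=3)
t=1: δ = [9.766e-04, 1.953e-03, 3.906e-03, 9.766e-04, 9.766e-04]  ψ = [2, 1, 0, 1, 3]  (obs o_1=2)
t=2: δ = [3.662e-04, 6.104e-05, 2.441e-04, 2.441e-04, 1.221e-04]  ψ = [2, 1, 2, 2, 2]  (obs o_2=1)
t=3: δ = [2.289e-05, 7.629e-06, 4.578e-05, 1.526e-05, 1.526e-05]  ψ = [2, 3, 0, 2, 3]  (obs o_3=1)
t=4: δ = [1.431e-06, 7.153e-07, 1.431e-06, 1.431e-06, 2.146e-06]  ψ = [2, 2, 0, 2, 2]  (obs o_4=4)
backtrack: best end state = 4; path = [0, 2, 0, 2, 4]

path = [0, 2, 0, 2, 4]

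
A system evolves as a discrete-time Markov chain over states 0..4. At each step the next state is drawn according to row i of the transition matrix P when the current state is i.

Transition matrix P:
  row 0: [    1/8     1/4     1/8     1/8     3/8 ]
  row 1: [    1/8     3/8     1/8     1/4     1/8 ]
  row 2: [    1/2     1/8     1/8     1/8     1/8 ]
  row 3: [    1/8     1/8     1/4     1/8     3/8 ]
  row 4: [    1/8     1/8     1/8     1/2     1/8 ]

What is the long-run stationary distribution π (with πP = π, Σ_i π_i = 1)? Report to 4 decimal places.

π = [0.1829, 0.1972, 0.1545, 0.2358, 0.2297]

Balance equations π_j = Σ_i π_i·P[i][j]:
  π_0 = 1/8·π_0 + 1/8·π_1 + 1/2·π_2 + 1/8·π_3 + 1/8·π_4
  π_1 = 1/4·π_0 + 3/8·π_1 + 1/8·π_2 + 1/8·π_3 + 1/8·π_4
  π_2 = 1/8·π_0 + 1/8·π_1 + 1/8·π_2 + 1/4·π_3 + 1/8·π_4
  π_3 = 1/8·π_0 + 1/4·π_1 + 1/8·π_2 + 1/8·π_3 + 1/2·π_4
  normalize: π_0 + π_1 + π_2 + π_3 + π_4 = 1
Solving the linear system gives exactly π = [15/82, 97/492, 19/123, 29/123, 113/492].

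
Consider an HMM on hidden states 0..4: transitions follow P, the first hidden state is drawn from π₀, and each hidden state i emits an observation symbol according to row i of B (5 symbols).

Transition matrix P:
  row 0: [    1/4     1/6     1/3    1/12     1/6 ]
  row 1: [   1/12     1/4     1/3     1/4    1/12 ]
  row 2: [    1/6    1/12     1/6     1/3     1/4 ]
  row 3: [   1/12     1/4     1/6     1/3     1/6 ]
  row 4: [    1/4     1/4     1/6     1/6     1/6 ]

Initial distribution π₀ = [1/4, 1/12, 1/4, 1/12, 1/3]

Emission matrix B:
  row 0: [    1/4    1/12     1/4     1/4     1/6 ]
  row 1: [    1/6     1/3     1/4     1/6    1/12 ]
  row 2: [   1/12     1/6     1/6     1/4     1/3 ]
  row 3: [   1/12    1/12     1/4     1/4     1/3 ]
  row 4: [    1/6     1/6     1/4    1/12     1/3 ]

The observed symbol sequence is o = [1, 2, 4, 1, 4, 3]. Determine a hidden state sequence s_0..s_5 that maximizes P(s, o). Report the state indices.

path = [2, 3, 3, 1, 2, 3]

t=0: δ = [2.083e-02, 2.778e-02, 4.167e-02, 6.944e-03, 5.556e-02]  (obs o_0=1)
t=1: δ = [3.472e-03, 3.472e-03, 1.543e-03, 3.472e-03, 2.604e-03]  ψ = [4, 4, 1, 2, 2]  (obs o_1=2)
t=2: δ = [1.447e-04, 7.234e-05, 3.858e-04, 3.858e-04, 1.929e-04]  ψ = [0, 1, 0, 3, 0]  (obs o_2=4)
t=3: δ = [5.358e-06, 3.215e-05, 1.072e-05, 1.072e-05, 1.608e-05]  ψ = [2, 3, 2, 2, 2]  (obs o_3=1)
t=4: δ = [6.698e-07, 6.698e-07, 3.572e-06, 2.679e-06, 8.931e-07]  ψ = [4, 1, 1, 1, 1]  (obs o_4=4)
t=5: δ = [1.488e-07, 1.116e-07, 1.488e-07, 2.977e-07, 7.442e-08]  ψ = [2, 3, 2, 2, 2]  (obs o_5=3)
backtrack: best end state = 3; path = [2, 3, 3, 1, 2, 3]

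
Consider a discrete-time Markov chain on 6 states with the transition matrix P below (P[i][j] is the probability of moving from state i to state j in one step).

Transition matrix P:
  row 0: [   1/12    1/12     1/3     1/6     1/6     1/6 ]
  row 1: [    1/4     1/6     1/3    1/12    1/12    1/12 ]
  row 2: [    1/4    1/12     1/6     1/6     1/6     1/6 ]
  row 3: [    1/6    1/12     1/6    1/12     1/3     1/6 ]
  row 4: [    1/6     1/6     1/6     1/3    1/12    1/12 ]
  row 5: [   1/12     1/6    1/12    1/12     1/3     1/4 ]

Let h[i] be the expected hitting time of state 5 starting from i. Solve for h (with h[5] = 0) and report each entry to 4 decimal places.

First-step conditioning: h[5] = 0; for i ≠ 5, h[i] = 1 + Σ_k P[i][k]·h[k].
  h[0] = 1 + 1/12·h[0] + 1/12·h[1] + 1/3·h[2] + 1/6·h[3] + 1/6·h[4]
  h[1] = 1 + 1/4·h[0] + 1/6·h[1] + 1/3·h[2] + 1/12·h[3] + 1/12·h[4]
  h[2] = 1 + 1/4·h[0] + 1/12·h[1] + 1/6·h[2] + 1/6·h[3] + 1/6·h[4]
  h[3] = 1 + 1/6·h[0] + 1/12·h[1] + 1/6·h[2] + 1/12·h[3] + 1/3·h[4]
  h[4] = 1 + 1/6·h[0] + 1/6·h[1] + 1/6·h[2] + 1/3·h[3] + 1/12·h[4]
Solving the 5×5 linear system over states ≠ 5 gives exactly h = [244/35, 264/35, 244/35, 1236/175, 1324/175, 0] (h[5] = 0 is the target).

h = [6.9714, 7.5429, 6.9714, 7.0629, 7.5657, 0.0000]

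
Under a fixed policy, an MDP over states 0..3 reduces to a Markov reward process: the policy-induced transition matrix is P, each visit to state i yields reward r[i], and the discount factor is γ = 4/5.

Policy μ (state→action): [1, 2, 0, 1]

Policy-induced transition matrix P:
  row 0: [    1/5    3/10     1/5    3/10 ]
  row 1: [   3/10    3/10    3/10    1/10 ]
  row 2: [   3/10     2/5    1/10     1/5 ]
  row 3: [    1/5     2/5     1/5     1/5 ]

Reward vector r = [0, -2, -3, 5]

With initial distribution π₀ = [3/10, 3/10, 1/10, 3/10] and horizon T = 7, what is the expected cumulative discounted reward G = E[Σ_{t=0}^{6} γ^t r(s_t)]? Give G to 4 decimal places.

t=0: π = [0.3000, 0.3000, 0.1000, 0.3000], E[r] = 0.6000, γ^t·E[r] = 0.600000, running G = 0.600000
t=1: π = [0.2400, 0.3400, 0.2200, 0.2000], E[r] = -0.3400, γ^t·E[r] = -0.272000, running G = 0.328000
t=2: π = [0.2560, 0.3420, 0.2120, 0.1900], E[r] = -0.3700, γ^t·E[r] = -0.236800, running G = 0.091200
t=3: π = [0.2554, 0.3402, 0.2130, 0.1914], E[r] = -0.3624, γ^t·E[r] = -0.185549, running G = -0.094349
t=4: π = [0.2553, 0.3404, 0.2127, 0.1915], E[r] = -0.3614, γ^t·E[r] = -0.148046, running G = -0.242395
t=5: π = [0.2553, 0.3404, 0.2128, 0.1915], E[r] = -0.3617, γ^t·E[r] = -0.118530, running G = -0.360924
t=6: π = [0.2553, 0.3404, 0.2128, 0.1915], E[r] = -0.3617, γ^t·E[r] = -0.094818, running G = -0.455742

G = -0.4557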